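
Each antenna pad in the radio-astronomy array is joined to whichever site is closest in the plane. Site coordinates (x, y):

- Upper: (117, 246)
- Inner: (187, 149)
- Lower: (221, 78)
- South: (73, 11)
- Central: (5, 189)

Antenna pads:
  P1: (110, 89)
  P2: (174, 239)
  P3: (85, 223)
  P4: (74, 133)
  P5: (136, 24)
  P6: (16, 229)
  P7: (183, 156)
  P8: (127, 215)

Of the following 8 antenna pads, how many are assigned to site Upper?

P1 → South
P2 → Upper
P3 → Upper
P4 → Central
P5 → South
P6 → Central
P7 → Inner
P8 → Upper
3 of the 8 go to Upper.

3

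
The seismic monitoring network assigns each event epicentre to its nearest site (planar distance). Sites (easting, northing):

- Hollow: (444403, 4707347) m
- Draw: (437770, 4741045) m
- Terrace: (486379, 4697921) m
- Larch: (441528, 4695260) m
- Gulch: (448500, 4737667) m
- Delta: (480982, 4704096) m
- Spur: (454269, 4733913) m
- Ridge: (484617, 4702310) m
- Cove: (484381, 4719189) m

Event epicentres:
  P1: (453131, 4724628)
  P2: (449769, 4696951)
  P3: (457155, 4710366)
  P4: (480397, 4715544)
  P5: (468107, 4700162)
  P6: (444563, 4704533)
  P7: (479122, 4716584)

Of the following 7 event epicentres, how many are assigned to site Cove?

P1 → Spur
P2 → Larch
P3 → Hollow
P4 → Cove
P5 → Delta
P6 → Hollow
P7 → Cove
2 of the 7 go to Cove.

2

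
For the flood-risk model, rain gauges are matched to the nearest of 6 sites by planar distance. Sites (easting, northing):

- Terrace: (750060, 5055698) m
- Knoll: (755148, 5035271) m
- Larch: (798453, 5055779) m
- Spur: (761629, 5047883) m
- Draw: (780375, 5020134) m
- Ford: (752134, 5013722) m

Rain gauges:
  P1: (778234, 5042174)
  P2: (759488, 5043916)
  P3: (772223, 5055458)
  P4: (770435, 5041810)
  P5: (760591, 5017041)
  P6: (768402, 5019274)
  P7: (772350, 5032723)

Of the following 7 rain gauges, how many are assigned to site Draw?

2

P1 → Spur
P2 → Spur
P3 → Spur
P4 → Spur
P5 → Ford
P6 → Draw
P7 → Draw
2 of the 7 go to Draw.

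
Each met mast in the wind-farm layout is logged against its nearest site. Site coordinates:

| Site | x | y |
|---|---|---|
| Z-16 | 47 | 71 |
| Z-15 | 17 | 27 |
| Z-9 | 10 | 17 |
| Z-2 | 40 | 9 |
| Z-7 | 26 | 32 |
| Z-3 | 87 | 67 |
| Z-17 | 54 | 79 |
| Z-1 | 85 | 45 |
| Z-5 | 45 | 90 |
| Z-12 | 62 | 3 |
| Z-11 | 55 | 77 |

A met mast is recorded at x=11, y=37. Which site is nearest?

Z-15

Squared distances to each site:
Z-16: 2452.000; Z-15: 136.000; Z-9: 401.000; Z-2: 1625.000; Z-7: 250.000; Z-3: 6676.000; Z-17: 3613.000; Z-1: 5540.000; Z-5: 3965.000; Z-12: 3757.000; Z-11: 3536.000.
Minimum at Z-15.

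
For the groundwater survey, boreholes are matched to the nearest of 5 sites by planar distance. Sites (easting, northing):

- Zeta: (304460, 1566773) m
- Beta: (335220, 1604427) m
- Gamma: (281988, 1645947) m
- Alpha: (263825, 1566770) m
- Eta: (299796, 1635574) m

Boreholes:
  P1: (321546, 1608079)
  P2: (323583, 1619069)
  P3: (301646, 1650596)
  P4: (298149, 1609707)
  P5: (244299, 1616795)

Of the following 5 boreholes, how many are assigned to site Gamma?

1

P1 → Beta
P2 → Beta
P3 → Eta
P4 → Eta
P5 → Gamma
1 of the 5 goes to Gamma.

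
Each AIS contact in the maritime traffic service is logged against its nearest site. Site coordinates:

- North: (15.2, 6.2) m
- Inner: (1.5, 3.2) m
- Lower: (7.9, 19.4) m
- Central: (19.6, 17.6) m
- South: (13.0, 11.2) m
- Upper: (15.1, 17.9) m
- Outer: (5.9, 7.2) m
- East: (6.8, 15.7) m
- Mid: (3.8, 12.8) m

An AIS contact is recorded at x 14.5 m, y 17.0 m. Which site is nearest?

Upper

Squared distances to each site:
North: 117.130; Inner: 359.440; Lower: 49.320; Central: 26.370; South: 35.890; Upper: 1.170; Outer: 170.000; East: 60.980; Mid: 132.130.
Minimum at Upper.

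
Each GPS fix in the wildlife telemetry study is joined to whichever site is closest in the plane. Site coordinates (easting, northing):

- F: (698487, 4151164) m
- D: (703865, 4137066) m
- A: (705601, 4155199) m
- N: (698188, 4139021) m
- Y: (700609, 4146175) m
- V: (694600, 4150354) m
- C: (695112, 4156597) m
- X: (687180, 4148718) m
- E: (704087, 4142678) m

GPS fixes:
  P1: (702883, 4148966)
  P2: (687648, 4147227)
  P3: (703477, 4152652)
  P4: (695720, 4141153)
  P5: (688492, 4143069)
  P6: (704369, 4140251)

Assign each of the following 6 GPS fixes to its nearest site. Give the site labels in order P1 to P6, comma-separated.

Y, X, A, N, X, E

P1 → Y (d²=12960757.00)
P2 → X (d²=2442105.00)
P3 → A (d²=10998585.00)
P4 → N (d²=10636448.00)
P5 → X (d²=33632545.00)
P6 → E (d²=5969853.00)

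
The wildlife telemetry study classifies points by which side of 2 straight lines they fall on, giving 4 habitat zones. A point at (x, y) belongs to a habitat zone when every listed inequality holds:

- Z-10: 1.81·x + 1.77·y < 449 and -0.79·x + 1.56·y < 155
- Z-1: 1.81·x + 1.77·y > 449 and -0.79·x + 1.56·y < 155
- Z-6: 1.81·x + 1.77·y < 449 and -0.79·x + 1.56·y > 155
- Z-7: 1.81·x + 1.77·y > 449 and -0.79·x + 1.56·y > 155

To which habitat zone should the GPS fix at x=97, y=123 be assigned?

Z-10

1.81·97 + 1.77·123 = 393.280, which is < 449
-0.79·97 + 1.56·123 = 115.250, which is < 155
This sign pattern matches Z-10.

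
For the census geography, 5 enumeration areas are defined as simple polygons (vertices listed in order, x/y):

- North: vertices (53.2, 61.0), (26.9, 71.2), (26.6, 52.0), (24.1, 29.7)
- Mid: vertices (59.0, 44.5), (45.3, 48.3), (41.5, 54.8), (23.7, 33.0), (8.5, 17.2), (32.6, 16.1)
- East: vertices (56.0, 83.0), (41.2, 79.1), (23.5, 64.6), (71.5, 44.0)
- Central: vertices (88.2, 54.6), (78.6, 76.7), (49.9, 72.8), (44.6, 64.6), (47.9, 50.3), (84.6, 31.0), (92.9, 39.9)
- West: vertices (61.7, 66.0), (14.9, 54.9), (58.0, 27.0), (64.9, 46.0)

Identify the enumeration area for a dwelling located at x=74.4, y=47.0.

Central

Cast a ray rightward from (74.4, 47.0). For each polygon, the edges (by vertex number in listed order) whose endpoints lie on opposite sides of y = 47.0, where each meets that height, and whether that is right or left of the point:
North: 3–4 at x≈26.04 (left), 4–1 at x≈40.18 (left) → 0 crossings.
Mid: 1–2 at x≈49.99 (left), 3–4 at x≈35.13 (left) → 0 crossings.
East: 3–4 at x≈64.51 (left), 4–1 at x≈70.31 (left) → 0 crossings.
Central: 5–6 at x≈54.18 (left), 7–1 at x≈90.63 (right) → 1 crossing.
West: 2–3 at x≈27.10 (left), 4–1 at x≈64.74 (left) → 0 crossings.
Only Central has an odd count, so the point is inside Central.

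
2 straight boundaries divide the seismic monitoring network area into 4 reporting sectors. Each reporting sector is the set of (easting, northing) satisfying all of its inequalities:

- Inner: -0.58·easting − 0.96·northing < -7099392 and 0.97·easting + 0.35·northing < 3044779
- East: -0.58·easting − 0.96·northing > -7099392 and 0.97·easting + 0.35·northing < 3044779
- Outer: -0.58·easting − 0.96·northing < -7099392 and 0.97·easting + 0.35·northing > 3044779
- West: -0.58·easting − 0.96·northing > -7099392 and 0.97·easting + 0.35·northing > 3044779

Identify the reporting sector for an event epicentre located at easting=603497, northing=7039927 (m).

Outer

-0.58·603497 − 0.96·7039927 = -7108358.180, which is < -7099392
0.97·603497 + 0.35·7039927 = 3049366.540, which is > 3044779
This sign pattern matches Outer.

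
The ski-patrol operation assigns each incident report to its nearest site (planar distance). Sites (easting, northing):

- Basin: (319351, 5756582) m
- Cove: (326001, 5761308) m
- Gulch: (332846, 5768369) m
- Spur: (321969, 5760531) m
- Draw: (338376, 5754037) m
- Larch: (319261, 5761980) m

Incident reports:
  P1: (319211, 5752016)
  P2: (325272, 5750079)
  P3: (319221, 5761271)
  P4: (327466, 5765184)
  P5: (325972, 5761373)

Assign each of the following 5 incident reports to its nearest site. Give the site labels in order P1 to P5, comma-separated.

P1 → Basin (d²=20867956.00)
P2 → Basin (d²=77347250.00)
P3 → Larch (d²=504281.00)
P4 → Cove (d²=17169601.00)
P5 → Cove (d²=5066.00)

Basin, Basin, Larch, Cove, Cove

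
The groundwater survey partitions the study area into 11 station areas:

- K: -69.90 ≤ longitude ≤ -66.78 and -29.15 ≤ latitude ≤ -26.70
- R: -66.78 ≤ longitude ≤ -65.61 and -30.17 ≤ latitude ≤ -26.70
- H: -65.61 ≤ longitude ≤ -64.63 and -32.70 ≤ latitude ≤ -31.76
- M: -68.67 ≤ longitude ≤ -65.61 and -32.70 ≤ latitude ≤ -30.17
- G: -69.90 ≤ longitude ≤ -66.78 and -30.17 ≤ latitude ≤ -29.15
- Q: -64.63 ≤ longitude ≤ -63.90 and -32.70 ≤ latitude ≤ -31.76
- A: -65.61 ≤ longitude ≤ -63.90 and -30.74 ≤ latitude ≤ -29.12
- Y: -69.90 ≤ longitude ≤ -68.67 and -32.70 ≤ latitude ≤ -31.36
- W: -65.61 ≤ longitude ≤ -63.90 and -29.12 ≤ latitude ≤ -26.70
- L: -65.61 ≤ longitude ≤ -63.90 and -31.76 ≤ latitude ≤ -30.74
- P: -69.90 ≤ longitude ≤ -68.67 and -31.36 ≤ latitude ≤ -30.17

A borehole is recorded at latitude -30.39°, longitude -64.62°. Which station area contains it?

A

The point has longitude = -64.62 and latitude = -30.39.
Only A satisfies -65.61 ≤ longitude ≤ -63.90 and -30.74 ≤ latitude ≤ -29.12.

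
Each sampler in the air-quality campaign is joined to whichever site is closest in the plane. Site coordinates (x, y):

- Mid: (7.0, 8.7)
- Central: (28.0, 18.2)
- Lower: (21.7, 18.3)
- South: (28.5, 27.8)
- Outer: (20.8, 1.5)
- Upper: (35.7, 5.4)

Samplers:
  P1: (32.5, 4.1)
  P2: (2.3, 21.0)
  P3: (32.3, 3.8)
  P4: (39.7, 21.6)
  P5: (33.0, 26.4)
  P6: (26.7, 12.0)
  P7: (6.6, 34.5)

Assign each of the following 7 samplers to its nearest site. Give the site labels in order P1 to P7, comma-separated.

Upper, Mid, Upper, Central, South, Central, Lower

P1 → Upper (d²=11.93)
P2 → Mid (d²=173.38)
P3 → Upper (d²=14.12)
P4 → Central (d²=148.45)
P5 → South (d²=22.21)
P6 → Central (d²=40.13)
P7 → Lower (d²=490.45)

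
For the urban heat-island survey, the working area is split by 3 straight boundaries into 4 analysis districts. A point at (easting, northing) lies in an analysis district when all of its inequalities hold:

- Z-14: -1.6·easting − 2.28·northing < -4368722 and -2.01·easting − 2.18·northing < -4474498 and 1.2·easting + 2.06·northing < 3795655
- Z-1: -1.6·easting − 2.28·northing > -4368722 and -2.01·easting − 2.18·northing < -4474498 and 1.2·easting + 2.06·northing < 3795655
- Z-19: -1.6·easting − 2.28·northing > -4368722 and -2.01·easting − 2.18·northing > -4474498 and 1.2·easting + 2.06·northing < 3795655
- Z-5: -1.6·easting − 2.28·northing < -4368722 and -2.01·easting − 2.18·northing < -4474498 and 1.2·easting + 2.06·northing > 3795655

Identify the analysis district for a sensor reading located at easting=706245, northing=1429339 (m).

Z-14

-1.6·706245 − 2.28·1429339 = -4388884.920, which is < -4368722
-2.01·706245 − 2.18·1429339 = -4535511.470, which is < -4474498
1.2·706245 + 2.06·1429339 = 3791932.340, which is < 3795655
This sign pattern matches Z-14.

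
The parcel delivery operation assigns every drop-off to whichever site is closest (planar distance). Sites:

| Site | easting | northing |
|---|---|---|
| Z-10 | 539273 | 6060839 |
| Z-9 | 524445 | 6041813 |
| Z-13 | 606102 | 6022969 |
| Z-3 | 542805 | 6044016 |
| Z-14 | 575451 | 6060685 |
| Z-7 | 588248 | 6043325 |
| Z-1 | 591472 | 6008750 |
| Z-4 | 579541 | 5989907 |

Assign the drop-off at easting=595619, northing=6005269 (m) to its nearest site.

Squared distances to each site:
Z-10: 6262896616.000; Z-9: 6401202212.000; Z-13: 423183289.000; Z-3: 4290648605.000; Z-14: 3477681280.000; Z-7: 1502590777.000; Z-1: 29314970.000; Z-4: 494493128.000.
Minimum at Z-1.

Z-1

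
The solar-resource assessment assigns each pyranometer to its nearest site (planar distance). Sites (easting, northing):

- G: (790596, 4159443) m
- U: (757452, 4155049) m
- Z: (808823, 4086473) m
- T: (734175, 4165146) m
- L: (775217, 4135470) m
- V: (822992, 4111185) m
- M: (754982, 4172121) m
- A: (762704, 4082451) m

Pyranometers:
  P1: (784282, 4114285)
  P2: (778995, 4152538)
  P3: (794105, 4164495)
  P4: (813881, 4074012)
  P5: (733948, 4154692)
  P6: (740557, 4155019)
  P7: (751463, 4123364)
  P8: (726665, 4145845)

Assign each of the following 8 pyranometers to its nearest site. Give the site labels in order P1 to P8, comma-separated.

L, G, G, Z, T, T, L, T

P1 → L (d²=530978450.00)
P2 → G (d²=182262226.00)
P3 → G (d²=37835785.00)
P4 → Z (d²=180859885.00)
P5 → T (d²=109337645.00)
P6 → T (d²=143286053.00)
P7 → L (d²=710807752.00)
P8 → T (d²=428928701.00)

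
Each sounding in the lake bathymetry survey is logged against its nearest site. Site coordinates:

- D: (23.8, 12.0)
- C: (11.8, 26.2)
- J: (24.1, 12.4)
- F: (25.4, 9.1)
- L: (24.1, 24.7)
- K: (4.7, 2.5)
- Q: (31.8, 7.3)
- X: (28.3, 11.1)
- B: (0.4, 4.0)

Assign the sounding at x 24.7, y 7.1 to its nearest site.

F

Squared distances to each site:
D: 24.820; C: 531.220; J: 28.450; F: 4.490; L: 310.120; K: 421.160; Q: 50.450; X: 28.960; B: 600.100.
Minimum at F.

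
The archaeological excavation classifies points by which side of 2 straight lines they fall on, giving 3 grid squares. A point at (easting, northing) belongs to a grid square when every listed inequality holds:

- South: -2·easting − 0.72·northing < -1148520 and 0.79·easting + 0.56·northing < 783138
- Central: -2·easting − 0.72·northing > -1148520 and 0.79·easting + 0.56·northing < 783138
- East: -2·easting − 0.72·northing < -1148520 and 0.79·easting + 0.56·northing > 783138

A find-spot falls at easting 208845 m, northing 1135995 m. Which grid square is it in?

East

-2·208845 − 0.72·1135995 = -1235606.400, which is < -1148520
0.79·208845 + 0.56·1135995 = 801144.750, which is > 783138
This sign pattern matches East.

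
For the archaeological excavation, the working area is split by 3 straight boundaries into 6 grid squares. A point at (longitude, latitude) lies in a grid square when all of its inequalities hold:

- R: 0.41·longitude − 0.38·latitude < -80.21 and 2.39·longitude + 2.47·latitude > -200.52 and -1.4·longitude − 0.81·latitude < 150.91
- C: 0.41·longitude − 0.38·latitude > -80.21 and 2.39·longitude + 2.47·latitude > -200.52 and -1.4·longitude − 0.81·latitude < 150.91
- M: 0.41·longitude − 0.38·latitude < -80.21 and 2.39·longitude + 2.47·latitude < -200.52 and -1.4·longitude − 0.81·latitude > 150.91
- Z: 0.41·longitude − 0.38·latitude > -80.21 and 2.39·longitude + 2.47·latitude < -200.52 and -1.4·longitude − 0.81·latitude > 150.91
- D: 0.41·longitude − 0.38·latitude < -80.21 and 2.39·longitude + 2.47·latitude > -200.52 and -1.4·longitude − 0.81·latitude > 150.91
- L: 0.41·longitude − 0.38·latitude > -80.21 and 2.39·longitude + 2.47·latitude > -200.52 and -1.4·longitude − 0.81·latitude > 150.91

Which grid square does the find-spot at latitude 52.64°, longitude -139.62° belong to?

0.41·-139.62 − 0.38·52.64 = -77.247, which is > -80.21
2.39·-139.62 + 2.47·52.64 = -203.671, which is < -200.52
-1.4·-139.62 − 0.81·52.64 = 152.830, which is > 150.91
This sign pattern matches Z.

Z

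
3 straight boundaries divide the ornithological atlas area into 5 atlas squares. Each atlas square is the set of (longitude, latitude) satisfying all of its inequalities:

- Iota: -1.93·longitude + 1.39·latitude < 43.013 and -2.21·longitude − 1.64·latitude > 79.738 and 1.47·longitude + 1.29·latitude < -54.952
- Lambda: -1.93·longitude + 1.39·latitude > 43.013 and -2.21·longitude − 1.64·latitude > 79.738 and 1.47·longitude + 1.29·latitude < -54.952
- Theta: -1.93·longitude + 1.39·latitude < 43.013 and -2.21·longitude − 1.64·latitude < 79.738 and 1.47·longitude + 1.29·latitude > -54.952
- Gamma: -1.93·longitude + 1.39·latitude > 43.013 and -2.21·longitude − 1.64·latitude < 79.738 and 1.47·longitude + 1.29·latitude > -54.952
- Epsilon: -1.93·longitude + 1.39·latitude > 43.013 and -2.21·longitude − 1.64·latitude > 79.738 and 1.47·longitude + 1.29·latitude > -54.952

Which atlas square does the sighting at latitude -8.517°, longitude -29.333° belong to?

-1.93·-29.333 + 1.39·-8.517 = 44.774, which is > 43.013
-2.21·-29.333 − 1.64·-8.517 = 78.794, which is < 79.738
1.47·-29.333 + 1.29·-8.517 = -54.106, which is > -54.952
This sign pattern matches Gamma.

Gamma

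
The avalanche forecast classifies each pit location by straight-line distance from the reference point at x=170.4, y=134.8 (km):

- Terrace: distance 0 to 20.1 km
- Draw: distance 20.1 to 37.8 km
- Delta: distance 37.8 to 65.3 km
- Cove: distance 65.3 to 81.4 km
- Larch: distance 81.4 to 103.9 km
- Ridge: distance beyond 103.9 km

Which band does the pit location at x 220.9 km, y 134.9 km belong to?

Delta

Distance = √((220.9−170.4)² + (134.9−134.8)²) = √(2550.250 + 0.010) = 50.500 km.
37.8 ≤ 50.500 < 65.3 → Delta.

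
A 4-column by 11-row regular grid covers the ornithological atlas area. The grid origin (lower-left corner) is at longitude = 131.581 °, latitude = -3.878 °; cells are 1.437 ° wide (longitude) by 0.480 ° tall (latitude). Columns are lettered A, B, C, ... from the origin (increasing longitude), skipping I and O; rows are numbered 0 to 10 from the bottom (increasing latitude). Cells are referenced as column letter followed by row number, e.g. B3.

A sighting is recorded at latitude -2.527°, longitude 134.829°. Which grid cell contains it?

Column index: ⌊(134.829 − 131.581) / 1.437⌋ = ⌊2.260⌋ = 2 → column C
Row offset from origin: ⌊(-2.527 − -3.878) / 0.480⌋ = ⌊2.815⌋ = 2 → row 2

C2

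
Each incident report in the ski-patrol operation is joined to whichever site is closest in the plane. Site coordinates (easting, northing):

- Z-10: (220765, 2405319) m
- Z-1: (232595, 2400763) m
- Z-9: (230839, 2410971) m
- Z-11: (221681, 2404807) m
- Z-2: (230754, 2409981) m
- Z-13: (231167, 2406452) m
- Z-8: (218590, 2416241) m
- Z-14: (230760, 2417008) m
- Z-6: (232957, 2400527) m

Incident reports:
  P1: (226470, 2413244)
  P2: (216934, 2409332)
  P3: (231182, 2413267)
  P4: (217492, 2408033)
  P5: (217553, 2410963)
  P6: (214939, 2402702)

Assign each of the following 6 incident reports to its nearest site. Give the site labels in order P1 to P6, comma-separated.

Z-9, Z-10, Z-9, Z-10, Z-8, Z-10

P1 → Z-9 (d²=24254690.00)
P2 → Z-10 (d²=30780730.00)
P3 → Z-9 (d²=5389265.00)
P4 → Z-10 (d²=18078325.00)
P5 → Z-8 (d²=28932653.00)
P6 → Z-10 (d²=40790965.00)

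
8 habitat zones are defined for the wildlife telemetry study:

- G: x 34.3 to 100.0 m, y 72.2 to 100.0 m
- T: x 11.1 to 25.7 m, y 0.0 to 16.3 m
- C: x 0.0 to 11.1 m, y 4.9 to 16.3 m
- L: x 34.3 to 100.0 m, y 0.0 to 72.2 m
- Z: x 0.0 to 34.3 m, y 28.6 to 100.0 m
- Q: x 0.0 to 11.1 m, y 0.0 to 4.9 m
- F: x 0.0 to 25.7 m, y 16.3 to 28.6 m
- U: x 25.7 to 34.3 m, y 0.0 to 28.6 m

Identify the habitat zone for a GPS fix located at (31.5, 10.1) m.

The point has x = 31.5 and y = 10.1.
Only U satisfies 25.7 ≤ x ≤ 34.3 and 0.0 ≤ y ≤ 28.6.

U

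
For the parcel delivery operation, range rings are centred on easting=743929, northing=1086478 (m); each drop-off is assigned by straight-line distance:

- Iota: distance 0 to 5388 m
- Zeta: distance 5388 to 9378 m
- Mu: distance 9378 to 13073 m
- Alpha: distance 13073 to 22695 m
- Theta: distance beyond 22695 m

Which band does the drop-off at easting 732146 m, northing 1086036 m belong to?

Distance = √((732146−743929)² + (1086036−1086478)²) = √(138839089.000 + 195364.000) = 11791.287 m.
9378 ≤ 11791.287 < 13073 → Mu.

Mu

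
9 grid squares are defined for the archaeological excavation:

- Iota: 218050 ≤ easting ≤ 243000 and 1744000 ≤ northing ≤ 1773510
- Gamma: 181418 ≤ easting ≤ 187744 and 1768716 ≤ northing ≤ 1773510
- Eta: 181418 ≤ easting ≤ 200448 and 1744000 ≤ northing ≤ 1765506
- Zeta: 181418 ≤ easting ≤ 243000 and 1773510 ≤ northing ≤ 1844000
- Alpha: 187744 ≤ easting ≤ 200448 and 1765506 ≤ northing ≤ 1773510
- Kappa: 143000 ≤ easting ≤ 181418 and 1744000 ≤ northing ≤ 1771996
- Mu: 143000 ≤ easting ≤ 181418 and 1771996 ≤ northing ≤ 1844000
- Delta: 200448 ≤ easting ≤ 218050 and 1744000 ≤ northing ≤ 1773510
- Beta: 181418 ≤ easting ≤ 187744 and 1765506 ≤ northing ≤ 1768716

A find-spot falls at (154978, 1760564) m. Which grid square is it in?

Kappa

The point has easting = 154978 and northing = 1760564.
Only Kappa satisfies 143000 ≤ easting ≤ 181418 and 1744000 ≤ northing ≤ 1771996.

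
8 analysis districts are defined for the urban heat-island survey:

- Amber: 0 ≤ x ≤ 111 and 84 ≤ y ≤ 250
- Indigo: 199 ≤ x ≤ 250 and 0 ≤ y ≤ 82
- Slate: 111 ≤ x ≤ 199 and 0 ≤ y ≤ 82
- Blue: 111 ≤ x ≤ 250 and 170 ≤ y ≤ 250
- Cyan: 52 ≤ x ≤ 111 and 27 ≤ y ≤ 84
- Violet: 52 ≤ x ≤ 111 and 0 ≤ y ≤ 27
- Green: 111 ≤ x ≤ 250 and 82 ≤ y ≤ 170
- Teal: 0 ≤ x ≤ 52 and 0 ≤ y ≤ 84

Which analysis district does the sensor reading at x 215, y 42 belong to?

The point has x = 215 and y = 42.
Only Indigo satisfies 199 ≤ x ≤ 250 and 0 ≤ y ≤ 82.

Indigo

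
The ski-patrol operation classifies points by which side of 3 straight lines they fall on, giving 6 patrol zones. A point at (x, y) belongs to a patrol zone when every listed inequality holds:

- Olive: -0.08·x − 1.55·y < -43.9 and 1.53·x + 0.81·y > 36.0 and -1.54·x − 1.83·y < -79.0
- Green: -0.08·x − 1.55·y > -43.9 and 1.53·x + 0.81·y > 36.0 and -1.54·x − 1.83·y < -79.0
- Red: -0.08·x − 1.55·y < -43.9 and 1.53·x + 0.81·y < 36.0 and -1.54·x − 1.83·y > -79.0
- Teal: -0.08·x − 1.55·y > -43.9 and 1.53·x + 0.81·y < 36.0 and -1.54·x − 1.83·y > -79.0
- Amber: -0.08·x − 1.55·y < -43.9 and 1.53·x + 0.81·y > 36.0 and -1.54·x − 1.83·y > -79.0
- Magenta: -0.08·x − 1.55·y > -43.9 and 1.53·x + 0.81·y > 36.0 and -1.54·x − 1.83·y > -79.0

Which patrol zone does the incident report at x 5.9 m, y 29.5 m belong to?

Red

-0.08·5.9 − 1.55·29.5 = -46.197, which is < -43.9
1.53·5.9 + 0.81·29.5 = 32.922, which is < 36.0
-1.54·5.9 − 1.83·29.5 = -63.071, which is > -79.0
This sign pattern matches Red.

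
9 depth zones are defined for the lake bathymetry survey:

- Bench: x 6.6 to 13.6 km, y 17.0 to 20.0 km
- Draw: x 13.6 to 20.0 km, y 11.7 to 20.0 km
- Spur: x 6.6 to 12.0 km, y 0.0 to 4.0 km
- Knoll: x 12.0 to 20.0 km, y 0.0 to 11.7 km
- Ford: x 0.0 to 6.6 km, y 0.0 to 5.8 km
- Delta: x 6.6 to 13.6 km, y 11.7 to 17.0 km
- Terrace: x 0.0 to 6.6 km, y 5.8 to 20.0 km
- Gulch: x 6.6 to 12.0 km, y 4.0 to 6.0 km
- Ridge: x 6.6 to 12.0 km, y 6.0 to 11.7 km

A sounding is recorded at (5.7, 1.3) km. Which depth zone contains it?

Ford

The point has x = 5.7 and y = 1.3.
Only Ford satisfies 0.0 ≤ x ≤ 6.6 and 0.0 ≤ y ≤ 5.8.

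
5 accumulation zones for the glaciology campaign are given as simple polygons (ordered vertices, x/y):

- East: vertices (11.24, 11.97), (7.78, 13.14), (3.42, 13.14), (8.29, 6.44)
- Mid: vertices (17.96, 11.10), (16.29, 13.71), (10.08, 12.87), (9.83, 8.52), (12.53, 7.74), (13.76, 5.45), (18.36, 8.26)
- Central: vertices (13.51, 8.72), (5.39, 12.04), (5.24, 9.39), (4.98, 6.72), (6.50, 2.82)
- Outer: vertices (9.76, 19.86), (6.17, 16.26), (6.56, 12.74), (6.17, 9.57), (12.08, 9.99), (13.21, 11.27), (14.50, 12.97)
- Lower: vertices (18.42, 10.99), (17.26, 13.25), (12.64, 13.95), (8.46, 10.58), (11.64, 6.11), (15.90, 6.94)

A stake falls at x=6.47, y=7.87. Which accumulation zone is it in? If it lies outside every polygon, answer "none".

Central

Cast a ray rightward from (6.47, 7.87). For each polygon, the edges (by vertex number in listed order) whose endpoints lie on opposite sides of y = 7.87, where each meets that height, and whether that is right or left of the point:
East: 3–4 at x≈7.251 (right), 4–1 at x≈9.053 (right) → 2 crossings.
Mid: 4–5 at x≈12.080 (right), 6–7 at x≈17.722 (right) → 2 crossings.
Central: 3–4 at x≈5.092 (left), 5–1 at x≈12.500 (right) → 1 crossing.
Outer: no edge straddles that height → 0 crossings.
Lower: 4–5 at x≈10.388 (right), 6–1 at x≈16.479 (right) → 2 crossings.
Only Central has an odd count, so the point is inside Central.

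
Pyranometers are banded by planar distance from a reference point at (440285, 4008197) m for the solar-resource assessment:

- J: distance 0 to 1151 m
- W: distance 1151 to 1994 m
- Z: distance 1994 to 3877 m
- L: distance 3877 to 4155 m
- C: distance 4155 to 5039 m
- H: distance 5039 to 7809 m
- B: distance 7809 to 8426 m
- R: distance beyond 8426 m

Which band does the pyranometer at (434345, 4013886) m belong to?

B

Distance = √((434345−440285)² + (4013886−4008197)²) = √(35283600.000 + 32364721.000) = 8224.860 m.
7809 ≤ 8224.860 < 8426 → B.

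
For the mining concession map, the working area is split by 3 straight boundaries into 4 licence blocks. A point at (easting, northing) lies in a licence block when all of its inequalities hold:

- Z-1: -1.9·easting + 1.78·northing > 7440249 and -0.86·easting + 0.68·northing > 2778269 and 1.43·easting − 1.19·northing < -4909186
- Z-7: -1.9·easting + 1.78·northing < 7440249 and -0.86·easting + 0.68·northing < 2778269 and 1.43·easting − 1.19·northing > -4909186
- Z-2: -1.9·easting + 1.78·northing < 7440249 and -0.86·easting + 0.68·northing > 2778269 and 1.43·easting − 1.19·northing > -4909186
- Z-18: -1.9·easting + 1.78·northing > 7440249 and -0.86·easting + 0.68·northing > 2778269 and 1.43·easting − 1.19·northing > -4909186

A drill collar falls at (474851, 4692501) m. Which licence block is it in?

-1.9·474851 + 1.78·4692501 = 7450434.880, which is > 7440249
-0.86·474851 + 0.68·4692501 = 2782528.820, which is > 2778269
1.43·474851 − 1.19·4692501 = -4905039.260, which is > -4909186
This sign pattern matches Z-18.

Z-18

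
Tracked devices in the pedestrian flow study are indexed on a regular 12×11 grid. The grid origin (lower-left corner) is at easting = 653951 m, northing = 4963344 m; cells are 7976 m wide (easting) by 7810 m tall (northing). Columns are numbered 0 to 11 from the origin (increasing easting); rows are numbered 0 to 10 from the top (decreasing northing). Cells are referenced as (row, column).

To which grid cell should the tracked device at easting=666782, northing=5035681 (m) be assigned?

Column index: ⌊(666782 − 653951) / 7976⌋ = ⌊1.609⌋ = 1
Row offset from origin: ⌊(5035681 − 4963344) / 7810⌋ = ⌊9.262⌋ = 9 → row 1 (counted from top)

(1, 1)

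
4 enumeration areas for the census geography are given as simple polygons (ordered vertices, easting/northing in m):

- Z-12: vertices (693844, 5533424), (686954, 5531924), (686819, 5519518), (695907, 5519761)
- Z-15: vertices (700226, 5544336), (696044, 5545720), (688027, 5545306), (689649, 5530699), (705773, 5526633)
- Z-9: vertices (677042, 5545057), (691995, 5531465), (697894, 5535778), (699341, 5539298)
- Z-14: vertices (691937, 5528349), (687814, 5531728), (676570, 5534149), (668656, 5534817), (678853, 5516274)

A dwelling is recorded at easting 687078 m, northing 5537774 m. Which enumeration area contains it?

Z-9

Cast a ray rightward from (687078, 5537774). For each polygon, the edges (by vertex number in listed order) whose endpoints lie on opposite sides of northing = 5537774, where each meets that height, and whether that is right or left of the point:
Z-12: no edge straddles that height → 0 crossings.
Z-15: 3–4 at easting≈688863.4 (right), 5–1 at easting≈702282.1 (right) → 2 crossings.
Z-9: 1–2 at easting≈685054.3 (left), 3–4 at easting≈698714.5 (right) → 1 crossing.
Z-14: no edge straddles that height → 0 crossings.
Only Z-9 has an odd count, so the point is inside Z-9.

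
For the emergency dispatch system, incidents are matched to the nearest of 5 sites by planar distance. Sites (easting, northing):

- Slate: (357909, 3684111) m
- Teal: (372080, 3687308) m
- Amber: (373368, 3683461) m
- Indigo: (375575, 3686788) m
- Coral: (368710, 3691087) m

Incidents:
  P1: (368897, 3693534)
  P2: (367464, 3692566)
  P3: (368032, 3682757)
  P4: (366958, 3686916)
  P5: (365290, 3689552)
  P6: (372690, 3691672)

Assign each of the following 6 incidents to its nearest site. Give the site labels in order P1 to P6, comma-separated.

P1 → Coral (d²=6022778.00)
P2 → Coral (d²=3739957.00)
P3 → Amber (d²=28968512.00)
P4 → Coral (d²=20466745.00)
P5 → Coral (d²=14052625.00)
P6 → Coral (d²=16182625.00)

Coral, Coral, Amber, Coral, Coral, Coral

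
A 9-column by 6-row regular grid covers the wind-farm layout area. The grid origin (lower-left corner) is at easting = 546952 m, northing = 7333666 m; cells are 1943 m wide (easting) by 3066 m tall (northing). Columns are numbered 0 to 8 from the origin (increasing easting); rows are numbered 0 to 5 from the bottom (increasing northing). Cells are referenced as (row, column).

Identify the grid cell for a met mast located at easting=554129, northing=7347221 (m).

Column index: ⌊(554129 − 546952) / 1943⌋ = ⌊3.694⌋ = 3
Row offset from origin: ⌊(7347221 − 7333666) / 3066⌋ = ⌊4.421⌋ = 4 → row 4

(4, 3)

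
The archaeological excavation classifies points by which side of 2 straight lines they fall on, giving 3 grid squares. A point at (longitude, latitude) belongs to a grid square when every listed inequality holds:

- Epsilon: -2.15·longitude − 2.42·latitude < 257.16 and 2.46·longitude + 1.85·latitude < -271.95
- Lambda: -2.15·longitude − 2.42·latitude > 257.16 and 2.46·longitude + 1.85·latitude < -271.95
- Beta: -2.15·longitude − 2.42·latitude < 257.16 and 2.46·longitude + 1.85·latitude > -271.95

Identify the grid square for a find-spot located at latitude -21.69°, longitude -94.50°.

Epsilon

-2.15·-94.50 − 2.42·-21.69 = 255.665, which is < 257.16
2.46·-94.50 + 1.85·-21.69 = -272.596, which is < -271.95
This sign pattern matches Epsilon.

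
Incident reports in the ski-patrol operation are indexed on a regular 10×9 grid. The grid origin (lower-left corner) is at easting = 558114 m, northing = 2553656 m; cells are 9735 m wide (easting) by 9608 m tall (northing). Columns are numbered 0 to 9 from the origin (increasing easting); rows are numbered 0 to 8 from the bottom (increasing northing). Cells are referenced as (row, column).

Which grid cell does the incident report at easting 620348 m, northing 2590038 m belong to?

(3, 6)

Column index: ⌊(620348 − 558114) / 9735⌋ = ⌊6.393⌋ = 6
Row offset from origin: ⌊(2590038 − 2553656) / 9608⌋ = ⌊3.787⌋ = 3 → row 3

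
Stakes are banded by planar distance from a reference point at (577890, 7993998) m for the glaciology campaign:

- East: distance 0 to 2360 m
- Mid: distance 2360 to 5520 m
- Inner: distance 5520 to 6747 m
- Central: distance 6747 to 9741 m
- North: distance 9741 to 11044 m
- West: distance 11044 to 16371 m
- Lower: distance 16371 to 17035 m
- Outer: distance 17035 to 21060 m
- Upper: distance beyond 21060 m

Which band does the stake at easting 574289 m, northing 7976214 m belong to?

Outer

Distance = √((574289−577890)² + (7976214−7993998)²) = √(12967201.000 + 316270656.000) = 18144.913 m.
17035 ≤ 18144.913 < 21060 → Outer.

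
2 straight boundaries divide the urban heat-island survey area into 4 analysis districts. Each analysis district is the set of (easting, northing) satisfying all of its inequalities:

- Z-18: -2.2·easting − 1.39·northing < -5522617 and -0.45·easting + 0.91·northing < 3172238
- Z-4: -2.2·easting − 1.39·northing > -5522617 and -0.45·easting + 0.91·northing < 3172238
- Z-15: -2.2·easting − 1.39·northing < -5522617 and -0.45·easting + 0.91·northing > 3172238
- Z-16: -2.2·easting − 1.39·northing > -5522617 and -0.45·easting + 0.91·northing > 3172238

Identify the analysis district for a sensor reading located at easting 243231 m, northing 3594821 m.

-2.2·243231 − 1.39·3594821 = -5531909.390, which is < -5522617
-0.45·243231 + 0.91·3594821 = 3161833.160, which is < 3172238
This sign pattern matches Z-18.

Z-18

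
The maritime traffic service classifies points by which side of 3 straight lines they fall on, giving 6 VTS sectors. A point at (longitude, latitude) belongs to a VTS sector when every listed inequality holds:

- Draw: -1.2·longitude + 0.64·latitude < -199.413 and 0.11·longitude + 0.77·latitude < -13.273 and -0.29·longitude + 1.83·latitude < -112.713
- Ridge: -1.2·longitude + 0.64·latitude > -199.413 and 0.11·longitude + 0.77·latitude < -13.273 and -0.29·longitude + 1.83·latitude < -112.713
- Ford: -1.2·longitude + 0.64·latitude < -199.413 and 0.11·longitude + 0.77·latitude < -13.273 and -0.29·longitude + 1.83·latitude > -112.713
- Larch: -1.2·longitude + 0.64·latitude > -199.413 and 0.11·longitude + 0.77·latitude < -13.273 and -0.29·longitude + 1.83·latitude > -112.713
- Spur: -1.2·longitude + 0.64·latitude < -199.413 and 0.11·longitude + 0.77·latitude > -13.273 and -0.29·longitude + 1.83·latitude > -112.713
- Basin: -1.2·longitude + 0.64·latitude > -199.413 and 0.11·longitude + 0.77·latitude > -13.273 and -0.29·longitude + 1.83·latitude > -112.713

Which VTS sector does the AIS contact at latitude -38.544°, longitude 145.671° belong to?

-1.2·145.671 + 0.64·-38.544 = -199.473, which is < -199.413
0.11·145.671 + 0.77·-38.544 = -13.655, which is < -13.273
-0.29·145.671 + 1.83·-38.544 = -112.780, which is < -112.713
This sign pattern matches Draw.

Draw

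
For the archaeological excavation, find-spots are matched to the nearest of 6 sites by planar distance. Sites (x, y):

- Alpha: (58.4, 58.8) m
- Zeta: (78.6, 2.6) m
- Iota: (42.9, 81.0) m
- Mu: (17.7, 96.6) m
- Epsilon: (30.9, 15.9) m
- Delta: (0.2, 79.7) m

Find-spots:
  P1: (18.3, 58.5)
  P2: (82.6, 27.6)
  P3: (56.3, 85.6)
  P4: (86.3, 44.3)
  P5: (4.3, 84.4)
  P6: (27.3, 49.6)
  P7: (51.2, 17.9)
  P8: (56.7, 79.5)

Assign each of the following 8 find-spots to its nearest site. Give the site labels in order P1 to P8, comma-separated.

Delta, Zeta, Iota, Alpha, Delta, Alpha, Epsilon, Iota

P1 → Delta (d²=777.05)
P2 → Zeta (d²=641.00)
P3 → Iota (d²=200.72)
P4 → Alpha (d²=988.66)
P5 → Delta (d²=38.90)
P6 → Alpha (d²=1051.85)
P7 → Epsilon (d²=416.09)
P8 → Iota (d²=192.69)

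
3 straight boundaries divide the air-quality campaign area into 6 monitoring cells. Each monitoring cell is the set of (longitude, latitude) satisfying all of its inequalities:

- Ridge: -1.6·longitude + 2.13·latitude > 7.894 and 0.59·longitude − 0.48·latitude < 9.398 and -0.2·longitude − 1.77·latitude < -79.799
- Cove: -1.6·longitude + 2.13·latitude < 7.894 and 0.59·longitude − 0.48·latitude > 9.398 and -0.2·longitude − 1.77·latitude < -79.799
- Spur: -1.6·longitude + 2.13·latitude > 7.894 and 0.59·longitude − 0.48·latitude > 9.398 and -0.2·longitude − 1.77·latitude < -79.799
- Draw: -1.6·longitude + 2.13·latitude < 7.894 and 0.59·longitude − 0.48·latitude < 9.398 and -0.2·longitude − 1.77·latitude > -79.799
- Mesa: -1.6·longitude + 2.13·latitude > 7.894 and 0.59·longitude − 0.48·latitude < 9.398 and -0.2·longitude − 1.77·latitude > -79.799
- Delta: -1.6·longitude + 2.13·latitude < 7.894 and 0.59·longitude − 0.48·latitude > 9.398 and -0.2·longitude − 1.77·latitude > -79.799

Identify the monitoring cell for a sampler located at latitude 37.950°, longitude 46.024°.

Draw

-1.6·46.024 + 2.13·37.950 = 7.195, which is < 7.894
0.59·46.024 − 0.48·37.950 = 8.938, which is < 9.398
-0.2·46.024 − 1.77·37.950 = -76.376, which is > -79.799
This sign pattern matches Draw.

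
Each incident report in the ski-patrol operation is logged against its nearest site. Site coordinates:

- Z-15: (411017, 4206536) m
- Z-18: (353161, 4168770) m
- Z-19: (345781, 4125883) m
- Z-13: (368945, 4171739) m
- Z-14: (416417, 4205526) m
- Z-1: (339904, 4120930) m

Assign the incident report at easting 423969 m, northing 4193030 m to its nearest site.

Z-14

Squared distances to each site:
Z-15: 350166340.000; Z-18: 5602320464.000; Z-19: 10622082953.000; Z-13: 3480947257.000; Z-14: 213182720.000; Z-1: 12265334225.000.
Minimum at Z-14.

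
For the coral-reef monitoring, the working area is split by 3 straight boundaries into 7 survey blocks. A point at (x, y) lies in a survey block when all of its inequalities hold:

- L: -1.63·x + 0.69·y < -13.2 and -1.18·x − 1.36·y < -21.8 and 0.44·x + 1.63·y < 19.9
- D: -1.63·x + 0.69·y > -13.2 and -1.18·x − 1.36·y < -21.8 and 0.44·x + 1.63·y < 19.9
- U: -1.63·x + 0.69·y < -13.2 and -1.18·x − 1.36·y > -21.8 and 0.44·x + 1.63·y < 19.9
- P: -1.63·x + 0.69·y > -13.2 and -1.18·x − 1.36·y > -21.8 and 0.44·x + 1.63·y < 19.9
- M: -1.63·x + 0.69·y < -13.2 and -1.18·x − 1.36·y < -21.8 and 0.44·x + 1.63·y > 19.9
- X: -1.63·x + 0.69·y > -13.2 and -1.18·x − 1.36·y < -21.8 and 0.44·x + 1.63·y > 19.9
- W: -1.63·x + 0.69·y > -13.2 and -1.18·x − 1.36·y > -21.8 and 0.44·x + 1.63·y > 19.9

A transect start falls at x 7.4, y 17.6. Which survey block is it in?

-1.63·7.4 + 0.69·17.6 = 0.082, which is > -13.2
-1.18·7.4 − 1.36·17.6 = -32.668, which is < -21.8
0.44·7.4 + 1.63·17.6 = 31.944, which is > 19.9
This sign pattern matches X.

X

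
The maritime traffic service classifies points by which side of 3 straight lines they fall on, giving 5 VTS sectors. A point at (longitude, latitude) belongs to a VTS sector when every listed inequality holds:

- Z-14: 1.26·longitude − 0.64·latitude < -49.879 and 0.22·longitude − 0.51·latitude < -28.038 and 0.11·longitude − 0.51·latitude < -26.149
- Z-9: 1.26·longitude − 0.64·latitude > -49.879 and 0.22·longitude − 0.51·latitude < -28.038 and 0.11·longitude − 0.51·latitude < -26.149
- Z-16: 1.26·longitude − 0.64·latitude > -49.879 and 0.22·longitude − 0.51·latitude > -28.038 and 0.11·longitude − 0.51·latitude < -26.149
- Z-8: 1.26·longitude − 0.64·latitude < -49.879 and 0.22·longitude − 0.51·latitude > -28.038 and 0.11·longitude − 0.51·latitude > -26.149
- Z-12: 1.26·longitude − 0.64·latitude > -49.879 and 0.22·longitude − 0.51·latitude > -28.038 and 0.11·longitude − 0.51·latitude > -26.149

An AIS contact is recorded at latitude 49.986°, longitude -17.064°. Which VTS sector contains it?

Z-14

1.26·-17.064 − 0.64·49.986 = -53.492, which is < -49.879
0.22·-17.064 − 0.51·49.986 = -29.247, which is < -28.038
0.11·-17.064 − 0.51·49.986 = -27.370, which is < -26.149
This sign pattern matches Z-14.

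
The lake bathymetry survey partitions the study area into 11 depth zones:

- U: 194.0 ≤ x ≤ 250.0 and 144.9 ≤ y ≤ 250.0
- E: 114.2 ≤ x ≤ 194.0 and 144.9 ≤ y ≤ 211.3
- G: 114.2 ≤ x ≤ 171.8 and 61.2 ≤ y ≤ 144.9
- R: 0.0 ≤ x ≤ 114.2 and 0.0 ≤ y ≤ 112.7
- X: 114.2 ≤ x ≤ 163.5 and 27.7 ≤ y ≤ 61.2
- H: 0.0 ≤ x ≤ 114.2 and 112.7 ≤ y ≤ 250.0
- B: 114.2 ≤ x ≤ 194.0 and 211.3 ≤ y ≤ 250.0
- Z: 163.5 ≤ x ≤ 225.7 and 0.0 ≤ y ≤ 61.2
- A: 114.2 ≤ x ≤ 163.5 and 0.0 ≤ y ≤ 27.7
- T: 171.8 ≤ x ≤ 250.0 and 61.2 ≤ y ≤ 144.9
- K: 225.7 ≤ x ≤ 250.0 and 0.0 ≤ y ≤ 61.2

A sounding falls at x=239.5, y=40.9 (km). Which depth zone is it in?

K

The point has x = 239.5 and y = 40.9.
Only K satisfies 225.7 ≤ x ≤ 250.0 and 0.0 ≤ y ≤ 61.2.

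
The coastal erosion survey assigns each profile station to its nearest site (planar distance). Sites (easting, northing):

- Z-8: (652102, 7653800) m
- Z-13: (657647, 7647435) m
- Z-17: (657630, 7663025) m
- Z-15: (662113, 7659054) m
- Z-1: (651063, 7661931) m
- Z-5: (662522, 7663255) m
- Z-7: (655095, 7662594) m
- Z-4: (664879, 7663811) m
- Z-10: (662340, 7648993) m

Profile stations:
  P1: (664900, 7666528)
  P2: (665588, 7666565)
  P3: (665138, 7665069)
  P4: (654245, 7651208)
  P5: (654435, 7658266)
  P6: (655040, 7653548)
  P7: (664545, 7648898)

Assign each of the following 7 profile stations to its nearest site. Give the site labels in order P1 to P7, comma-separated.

P1 → Z-4 (d²=7382530.00)
P2 → Z-4 (d²=8087197.00)
P3 → Z-4 (d²=1649645.00)
P4 → Z-8 (d²=11310913.00)
P5 → Z-7 (d²=19167184.00)
P6 → Z-8 (d²=8695348.00)
P7 → Z-10 (d²=4871050.00)

Z-4, Z-4, Z-4, Z-8, Z-7, Z-8, Z-10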